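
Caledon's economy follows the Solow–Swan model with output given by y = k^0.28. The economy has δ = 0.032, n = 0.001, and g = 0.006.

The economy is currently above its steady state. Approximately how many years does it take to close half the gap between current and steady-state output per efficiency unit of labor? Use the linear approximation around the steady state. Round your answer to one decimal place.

about 24.7 years

Near the steady state the convergence rate is λ = (1 − α)(n + g + δ).
λ = (1 − 0.28) × 0.039 = 0.72 × 0.039 = 0.02808
Half-life = ln 2 / λ = 0.6931 / 0.02808 ≈ 24.68 years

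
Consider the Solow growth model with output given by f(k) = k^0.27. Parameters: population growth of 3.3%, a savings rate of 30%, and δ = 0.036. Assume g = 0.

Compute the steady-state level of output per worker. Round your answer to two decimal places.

y* ≈ 1.72

At the steady state, Δk = 0, so s·k^α = (n + δ)·k.
Dividing both sides by k: k^(1−α) = s / (n + δ).
k^0.73 = 0.30 / (0.033 + 0.036) = 0.30 / 0.069 = 4.3478
k* = 4.3478^(1/0.73) ≈ 7.4876
y* = (k*)^α = 7.4876^0.27 ≈ 1.7222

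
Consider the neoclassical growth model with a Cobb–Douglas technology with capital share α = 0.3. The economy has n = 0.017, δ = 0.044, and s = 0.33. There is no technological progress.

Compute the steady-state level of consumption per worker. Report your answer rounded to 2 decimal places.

c* ≈ 1.38

Steady state requires s·f(k) = (n + δ)·k, i.e. s·k^α = (n + δ)·k.
Dividing both sides by k: k^(1−α) = s / (n + δ).
k^0.7 = 0.33 / (0.017 + 0.044) = 0.33 / 0.061 = 5.4098
k* = 5.4098^(1/0.7) ≈ 11.1533
y* = (k*)^α = 11.1533^0.3 ≈ 2.0617
c* = (1 − s)·y* = (1 − 0.33) × 2.0617 ≈ 1.3813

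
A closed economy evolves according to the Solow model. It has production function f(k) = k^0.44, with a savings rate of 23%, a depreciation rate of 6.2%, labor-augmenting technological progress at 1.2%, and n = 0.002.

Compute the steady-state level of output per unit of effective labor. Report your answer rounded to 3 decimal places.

y* ≈ 2.387

In steady state, investment equals break-even investment: s·k^α = (n + g + δ)·k.
Dividing both sides by k: k^(1−α) = s / (n + g + δ).
k^0.56 = 0.23 / (0.002 + 0.012 + 0.062) = 0.23 / 0.076 = 3.0263
k* = 3.0263^(1/0.56) ≈ 7.2239
y* = (k*)^α = 7.2239^0.44 ≈ 2.3870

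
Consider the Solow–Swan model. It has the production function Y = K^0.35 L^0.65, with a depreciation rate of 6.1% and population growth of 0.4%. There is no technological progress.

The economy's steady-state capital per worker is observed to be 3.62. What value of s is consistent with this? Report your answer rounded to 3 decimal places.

Steady state requires s·f(k) = (n + δ)·k, i.e. s·k^α = (n + δ)·k.
So s / (n + δ) = (k*)^(1−α) = 3.62^0.65 = 2.3076.
Therefore s = 2.3076 × (n + δ) = 2.3076 × 0.065 = 0.1500.

s ≈ 0.150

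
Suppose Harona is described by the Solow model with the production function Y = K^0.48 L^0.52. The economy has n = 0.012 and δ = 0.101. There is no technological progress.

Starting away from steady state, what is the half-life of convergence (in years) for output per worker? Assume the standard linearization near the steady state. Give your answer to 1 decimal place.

t_½ ≈ 11.8 years

Near the steady state the convergence rate is λ = (1 − α)(n + δ).
λ = (1 − 0.48) × 0.113 = 0.52 × 0.113 = 0.05876
Half-life = ln 2 / λ = 0.6931 / 0.05876 ≈ 11.80 years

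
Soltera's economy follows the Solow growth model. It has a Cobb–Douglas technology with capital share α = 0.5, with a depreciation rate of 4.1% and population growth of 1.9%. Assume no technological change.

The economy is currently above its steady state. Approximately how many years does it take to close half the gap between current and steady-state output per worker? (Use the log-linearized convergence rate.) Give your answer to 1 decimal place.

about 23.1 years

Near the steady state the convergence rate is λ = (1 − α)(n + δ).
λ = (1 − 0.5) × 0.060 = 0.5 × 0.060 = 0.0300
Half-life = ln 2 / λ = 0.6931 / 0.0300 ≈ 23.10 years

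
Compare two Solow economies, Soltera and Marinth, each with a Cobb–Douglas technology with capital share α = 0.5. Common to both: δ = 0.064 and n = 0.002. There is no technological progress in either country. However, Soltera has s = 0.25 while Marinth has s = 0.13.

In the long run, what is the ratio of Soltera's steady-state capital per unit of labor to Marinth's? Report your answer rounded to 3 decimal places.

k*_S / k*_M ≈ 3.698

Steady-state k* = [s/(n + δ)]^(1/(1−α)), so the ratio is [ (s_S/(n + δ)_S) / (s_M/(n + δ)_M) ]^2.
s_S/(n + δ)_S = 0.25/0.066 = 3.7879; s_M/(n + δ)_M = 0.13/0.066 = 1.9697.
Ratio = (3.7879/1.9697)^2 = 1.9231^2 ≈ 3.6983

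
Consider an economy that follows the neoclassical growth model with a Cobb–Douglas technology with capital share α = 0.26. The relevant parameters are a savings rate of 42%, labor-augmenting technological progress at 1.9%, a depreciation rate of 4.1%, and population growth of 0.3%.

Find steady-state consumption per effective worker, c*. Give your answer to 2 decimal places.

In steady state, investment equals break-even investment: s·k^α = (n + g + δ)·k.
Dividing both sides by k: k^(1−α) = s / (n + g + δ).
k^0.74 = 0.42 / (0.003 + 0.019 + 0.041) = 0.42 / 0.063 = 6.6667
k* = 6.6667^(1/0.74) ≈ 12.9835
y* = (k*)^α = 12.9835^0.26 ≈ 1.9475
c* = (1 − s)·y* = (1 − 0.42) × 1.9475 ≈ 1.1296

c* = 1.13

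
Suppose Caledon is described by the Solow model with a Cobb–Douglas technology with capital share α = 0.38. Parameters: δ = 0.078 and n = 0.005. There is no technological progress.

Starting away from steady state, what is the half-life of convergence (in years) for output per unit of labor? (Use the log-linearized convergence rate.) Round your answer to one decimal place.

Near the steady state the convergence rate is λ = (1 − α)(n + δ).
λ = (1 − 0.38) × 0.083 = 0.62 × 0.083 = 0.05146
Half-life = ln 2 / λ = 0.6931 / 0.05146 ≈ 13.47 years

half-life ≈ 13.5 years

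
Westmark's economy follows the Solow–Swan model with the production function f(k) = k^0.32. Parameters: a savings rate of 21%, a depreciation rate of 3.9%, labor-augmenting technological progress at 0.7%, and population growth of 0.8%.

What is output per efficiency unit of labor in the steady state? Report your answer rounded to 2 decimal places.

Steady state requires s·f(k) = (n + g + δ)·k, i.e. s·k^α = (n + g + δ)·k.
Rearranging, k^(1−α) = s / (n + g + δ).
k^0.68 = 0.21 / (0.008 + 0.007 + 0.039) = 0.21 / 0.054 = 3.8889
k* = 3.8889^(1/0.68) ≈ 7.3687
y* = (k*)^α = 7.3687^0.32 ≈ 1.8948

y* ≈ 1.89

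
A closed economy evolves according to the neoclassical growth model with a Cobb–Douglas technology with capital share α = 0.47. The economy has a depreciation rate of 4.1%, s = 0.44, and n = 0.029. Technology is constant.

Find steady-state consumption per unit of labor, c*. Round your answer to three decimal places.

c* ≈ 2.859

In steady state, investment equals break-even investment: s·k^α = (n + δ)·k.
Rearranging, k^(1−α) = s / (n + δ).
k^0.53 = 0.44 / (0.029 + 0.041) = 0.44 / 0.070 = 6.2857
k* = 6.2857^(1/0.53) ≈ 32.0869
y* = (k*)^α = 32.0869^0.47 ≈ 5.1047
c* = (1 − s)·y* = (1 − 0.44) × 5.1047 ≈ 2.8586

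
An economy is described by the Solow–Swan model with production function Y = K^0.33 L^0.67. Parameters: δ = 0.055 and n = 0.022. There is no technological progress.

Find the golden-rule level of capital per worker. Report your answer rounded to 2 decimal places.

k_gold ≈ 8.78

The golden rule sets f'(k) = n + δ, i.e. α·k^(α−1) = n + δ.
So k^(1−α) = α / (n + δ) = 0.33 / 0.077 = 4.2857.
k_gold = 4.2857^(1/0.67) ≈ 8.7764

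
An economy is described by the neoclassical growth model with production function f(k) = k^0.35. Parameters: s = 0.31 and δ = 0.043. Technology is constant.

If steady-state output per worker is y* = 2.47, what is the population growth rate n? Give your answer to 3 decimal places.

n ≈ 0.015

In steady state, investment equals break-even investment: s·k^α = (n + δ)·k.
Since y* = [s/(n + δ)]^(α/(1−α)), we have s/(n + δ) = (y*)^((1−α)/α) = 2.47^1.8571 = 5.3614.
Therefore n + δ = s / 5.3614 = 0.31 / 5.3614 = 0.0578, so n = 0.0578 − 0.043 = 0.0148.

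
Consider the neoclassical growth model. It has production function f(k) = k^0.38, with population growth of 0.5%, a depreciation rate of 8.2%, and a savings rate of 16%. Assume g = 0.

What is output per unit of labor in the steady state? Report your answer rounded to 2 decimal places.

At the steady state, Δk = 0, so s·k^α = (n + δ)·k.
Rearranging, k^(1−α) = s / (n + δ).
k^0.62 = 0.16 / (0.005 + 0.082) = 0.16 / 0.087 = 1.8391
k* = 1.8391^(1/0.62) ≈ 2.6717
y* = (k*)^α = 2.6717^0.38 ≈ 1.4527

y* ≈ 1.45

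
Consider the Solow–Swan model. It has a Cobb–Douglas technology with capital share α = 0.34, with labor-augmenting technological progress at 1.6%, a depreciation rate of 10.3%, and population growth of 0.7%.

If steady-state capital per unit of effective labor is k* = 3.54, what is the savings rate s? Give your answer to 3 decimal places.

In steady state, investment equals break-even investment: s·k^α = (n + g + δ)·k.
So s / (n + g + δ) = (k*)^(1−α) = 3.54^0.66 = 2.3033.
Therefore s = 2.3033 × (n + g + δ) = 2.3033 × 0.126 = 0.2902.

s ≈ 0.290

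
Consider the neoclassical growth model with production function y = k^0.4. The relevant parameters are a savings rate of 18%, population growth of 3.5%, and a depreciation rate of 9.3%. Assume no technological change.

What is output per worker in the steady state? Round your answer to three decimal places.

y* = 1.255

In steady state, investment equals break-even investment: s·k^α = (n + δ)·k.
Dividing both sides by k: k^(1−α) = s / (n + δ).
k^0.6 = 0.18 / (0.035 + 0.093) = 0.18 / 0.128 = 1.4063
k* = 1.4063^(1/0.6) ≈ 1.7652
y* = (k*)^α = 1.7652^0.4 ≈ 1.2552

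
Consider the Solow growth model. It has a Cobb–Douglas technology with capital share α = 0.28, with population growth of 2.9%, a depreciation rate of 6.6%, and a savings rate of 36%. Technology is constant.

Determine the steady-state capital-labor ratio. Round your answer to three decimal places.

Steady state requires s·f(k) = (n + δ)·k, i.e. s·k^α = (n + δ)·k.
Dividing both sides by k: k^(1−α) = s / (n + δ).
k^0.72 = 0.36 / (0.029 + 0.066) = 0.36 / 0.095 = 3.7895
k* = 3.7895^(1/0.72) ≈ 6.3619

k* = 6.362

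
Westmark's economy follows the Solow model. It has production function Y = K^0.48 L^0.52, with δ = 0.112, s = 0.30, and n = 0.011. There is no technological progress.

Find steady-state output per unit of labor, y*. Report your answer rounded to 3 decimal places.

y* ≈ 2.277

At the steady state, Δk = 0, so s·k^α = (n + δ)·k.
Dividing both sides by k: k^(1−α) = s / (n + δ).
k^0.52 = 0.30 / (0.011 + 0.112) = 0.30 / 0.123 = 2.4390
k* = 2.4390^(1/0.52) ≈ 5.5544
y* = (k*)^α = 5.5544^0.48 ≈ 2.2773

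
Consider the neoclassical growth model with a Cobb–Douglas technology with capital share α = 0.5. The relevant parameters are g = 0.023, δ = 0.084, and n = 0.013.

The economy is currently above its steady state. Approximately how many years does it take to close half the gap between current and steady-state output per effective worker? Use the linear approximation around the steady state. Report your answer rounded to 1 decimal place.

half-life ≈ 11.6 years

Near the steady state the convergence rate is λ = (1 − α)(n + g + δ).
λ = (1 − 0.5) × 0.120 = 0.5 × 0.120 = 0.0600
Half-life = ln 2 / λ = 0.6931 / 0.0600 ≈ 11.55 years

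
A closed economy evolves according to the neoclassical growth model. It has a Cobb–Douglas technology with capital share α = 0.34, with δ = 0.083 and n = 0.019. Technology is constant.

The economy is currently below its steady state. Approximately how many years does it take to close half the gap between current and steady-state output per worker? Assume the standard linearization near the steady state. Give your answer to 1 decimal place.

about 10.3 years

Near the steady state the convergence rate is λ = (1 − α)(n + δ).
λ = (1 − 0.34) × 0.102 = 0.66 × 0.102 = 0.06732
Half-life = ln 2 / λ = 0.6931 / 0.06732 ≈ 10.30 years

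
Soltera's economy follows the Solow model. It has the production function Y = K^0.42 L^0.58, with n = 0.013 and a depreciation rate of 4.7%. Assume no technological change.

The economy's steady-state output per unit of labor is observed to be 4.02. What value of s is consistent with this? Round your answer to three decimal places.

s ≈ 0.410

At the steady state, Δk = 0, so s·k^α = (n + δ)·k.
Since y* = [s/(n + δ)]^(α/(1−α)), we have s/(n + δ) = (y*)^((1−α)/α) = 4.02^1.381 = 6.8302.
Therefore s = 6.8302 × (n + δ) = 6.8302 × 0.060 = 0.4098.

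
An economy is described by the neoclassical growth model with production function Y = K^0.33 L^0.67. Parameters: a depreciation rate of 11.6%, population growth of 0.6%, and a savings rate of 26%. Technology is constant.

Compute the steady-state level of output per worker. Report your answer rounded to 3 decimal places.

y* ≈ 1.452

At the steady state, Δk = 0, so s·k^α = (n + δ)·k.
Dividing both sides by k: k^(1−α) = s / (n + δ).
k^0.67 = 0.26 / (0.006 + 0.116) = 0.26 / 0.122 = 2.1311
k* = 2.1311^(1/0.67) ≈ 3.0935
y* = (k*)^α = 3.0935^0.33 ≈ 1.4516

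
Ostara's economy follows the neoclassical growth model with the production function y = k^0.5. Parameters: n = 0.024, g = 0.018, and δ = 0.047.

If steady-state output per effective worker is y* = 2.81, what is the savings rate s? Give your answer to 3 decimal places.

At the steady state, Δk = 0, so s·k^α = (n + g + δ)·k.
Since y* = [s/(n + g + δ)]^(α/(1−α)), we have s/(n + g + δ) = (y*)^((1−α)/α) = 2.81^1 = 2.8100.
Therefore s = 2.8100 × (n + g + δ) = 2.8100 × 0.089 = 0.2501.

s ≈ 0.250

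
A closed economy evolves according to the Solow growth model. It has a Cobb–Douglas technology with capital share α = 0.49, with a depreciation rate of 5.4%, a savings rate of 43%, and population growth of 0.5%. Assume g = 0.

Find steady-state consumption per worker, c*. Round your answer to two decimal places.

At the steady state, Δk = 0, so s·k^α = (n + δ)·k.
Dividing both sides by k: k^(1−α) = s / (n + δ).
k^0.51 = 0.43 / (0.005 + 0.054) = 0.43 / 0.059 = 7.2881
k* = 7.2881^(1/0.51) ≈ 49.1361
y* = (k*)^α = 49.1361^0.49 ≈ 6.7420
c* = (1 − s)·y* = (1 − 0.43) × 6.7420 ≈ 3.8429

c* = 3.84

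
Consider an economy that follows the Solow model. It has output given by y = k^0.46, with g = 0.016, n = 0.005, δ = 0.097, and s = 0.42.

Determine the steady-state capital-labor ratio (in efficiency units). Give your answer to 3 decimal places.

In steady state, investment equals break-even investment: s·k^α = (n + g + δ)·k.
Dividing both sides by k: k^(1−α) = s / (n + g + δ).
k^0.54 = 0.42 / (0.005 + 0.016 + 0.097) = 0.42 / 0.118 = 3.5593
k* = 3.5593^(1/0.54) ≈ 10.4965

k* = 10.497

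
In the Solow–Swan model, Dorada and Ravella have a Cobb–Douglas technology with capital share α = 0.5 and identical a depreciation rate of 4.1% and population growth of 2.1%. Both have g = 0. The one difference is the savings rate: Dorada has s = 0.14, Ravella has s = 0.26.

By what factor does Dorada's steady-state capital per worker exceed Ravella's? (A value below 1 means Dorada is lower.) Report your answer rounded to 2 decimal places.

Steady-state k* = [s/(n + δ)]^(1/(1−α)), so the ratio is [ (s_D/(n + δ)_D) / (s_R/(n + δ)_R) ]^2.
s_D/(n + δ)_D = 0.14/0.062 = 2.2581; s_R/(n + δ)_R = 0.26/0.062 = 4.1935.
Ratio = (2.2581/4.1935)^2 = 0.5385^2 ≈ 0.2900

ratio ≈ 0.29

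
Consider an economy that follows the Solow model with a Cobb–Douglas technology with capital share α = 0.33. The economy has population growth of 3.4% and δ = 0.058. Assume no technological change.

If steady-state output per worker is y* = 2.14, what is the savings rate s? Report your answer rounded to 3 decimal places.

In steady state, investment equals break-even investment: s·k^α = (n + δ)·k.
Since y* = [s/(n + δ)]^(α/(1−α)), we have s/(n + δ) = (y*)^((1−α)/α) = 2.14^2.0303 = 4.6864.
Therefore s = 4.6864 × (n + δ) = 4.6864 × 0.092 = 0.4311.

s ≈ 0.431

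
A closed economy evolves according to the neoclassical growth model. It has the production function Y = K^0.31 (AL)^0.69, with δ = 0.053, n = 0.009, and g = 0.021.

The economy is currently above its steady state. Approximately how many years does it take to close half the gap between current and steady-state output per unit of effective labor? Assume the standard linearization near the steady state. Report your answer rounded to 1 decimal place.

half-life ≈ 12.1 years

Near the steady state the convergence rate is λ = (1 − α)(n + g + δ).
λ = (1 − 0.31) × 0.083 = 0.69 × 0.083 = 0.05727
Half-life = ln 2 / λ = 0.6931 / 0.05727 ≈ 12.10 years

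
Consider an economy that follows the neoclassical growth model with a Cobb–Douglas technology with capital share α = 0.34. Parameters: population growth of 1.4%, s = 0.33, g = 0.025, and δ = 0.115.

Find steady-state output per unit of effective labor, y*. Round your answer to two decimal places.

y* = 1.48

At the steady state, Δk = 0, so s·k^α = (n + g + δ)·k.
Dividing both sides by k: k^(1−α) = s / (n + g + δ).
k^0.66 = 0.33 / (0.014 + 0.025 + 0.115) = 0.33 / 0.154 = 2.1429
k* = 2.1429^(1/0.66) ≈ 3.1734
y* = (k*)^α = 3.1734^0.34 ≈ 1.4809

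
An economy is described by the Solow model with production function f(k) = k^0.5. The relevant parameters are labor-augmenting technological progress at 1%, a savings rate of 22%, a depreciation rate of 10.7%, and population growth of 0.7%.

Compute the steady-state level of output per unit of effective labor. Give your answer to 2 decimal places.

y* = 1.77

At the steady state, Δk = 0, so s·k^α = (n + g + δ)·k.
Dividing both sides by k: k^(1−α) = s / (n + g + δ).
k^0.5 = 0.22 / (0.007 + 0.010 + 0.107) = 0.22 / 0.124 = 1.7742
k* = 1.7742^(1/0.5) ≈ 3.1478
y* = (k*)^α = 3.1478^0.5 ≈ 1.7742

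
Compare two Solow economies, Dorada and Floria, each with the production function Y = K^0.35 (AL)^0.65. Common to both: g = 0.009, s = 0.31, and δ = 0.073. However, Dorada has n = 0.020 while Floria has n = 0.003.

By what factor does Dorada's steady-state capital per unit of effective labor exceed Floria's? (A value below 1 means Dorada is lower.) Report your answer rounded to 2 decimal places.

k*_D / k*_F ≈ 0.76

Steady-state k* = [s/(n + g + δ)]^(1/(1−α)), so the ratio is [ (s_D/(n + g + δ)_D) / (s_F/(n + g + δ)_F) ]^1.5385.
s_D/(n + g + δ)_D = 0.31/0.102 = 3.0392; s_F/(n + g + δ)_F = 0.31/0.085 = 3.6471.
Ratio = (3.0392/3.6471)^1.5385 = 0.8333^1.5385 ≈ 0.7554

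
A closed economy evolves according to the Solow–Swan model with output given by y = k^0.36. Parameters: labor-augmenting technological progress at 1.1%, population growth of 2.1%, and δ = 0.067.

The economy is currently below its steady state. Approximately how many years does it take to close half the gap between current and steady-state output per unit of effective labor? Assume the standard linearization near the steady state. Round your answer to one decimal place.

t_½ ≈ 10.9 years

Near the steady state the convergence rate is λ = (1 − α)(n + g + δ).
λ = (1 − 0.36) × 0.099 = 0.64 × 0.099 = 0.06336
Half-life = ln 2 / λ = 0.6931 / 0.06336 ≈ 10.94 years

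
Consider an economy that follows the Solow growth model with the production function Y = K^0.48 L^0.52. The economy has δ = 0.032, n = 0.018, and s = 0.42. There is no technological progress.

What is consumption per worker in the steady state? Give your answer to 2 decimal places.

In steady state, investment equals break-even investment: s·k^α = (n + δ)·k.
Dividing both sides by k: k^(1−α) = s / (n + δ).
k^0.52 = 0.42 / (0.018 + 0.032) = 0.42 / 0.050 = 8.4000
k* = 8.4000^(1/0.52) ≈ 59.9046
y* = (k*)^α = 59.9046^0.48 ≈ 7.1315
c* = (1 − s)·y* = (1 − 0.42) × 7.1315 ≈ 4.1363

c* ≈ 4.14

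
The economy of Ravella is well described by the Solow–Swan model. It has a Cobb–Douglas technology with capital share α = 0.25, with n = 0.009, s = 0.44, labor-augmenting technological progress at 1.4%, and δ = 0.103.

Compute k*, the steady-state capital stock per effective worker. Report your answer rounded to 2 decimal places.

In steady state, investment equals break-even investment: s·k^α = (n + g + δ)·k.
Rearranging, k^(1−α) = s / (n + g + δ).
k^0.75 = 0.44 / (0.009 + 0.014 + 0.103) = 0.44 / 0.126 = 3.4921
k* = 3.4921^(1/0.75) ≈ 5.2980

k* = 5.30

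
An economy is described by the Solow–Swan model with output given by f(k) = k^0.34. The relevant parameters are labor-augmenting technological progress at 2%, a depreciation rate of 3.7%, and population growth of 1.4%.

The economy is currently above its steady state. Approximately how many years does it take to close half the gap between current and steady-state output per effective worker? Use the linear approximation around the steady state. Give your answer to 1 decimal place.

t_½ ≈ 14.8 years

Near the steady state the convergence rate is λ = (1 − α)(n + g + δ).
λ = (1 − 0.34) × 0.071 = 0.66 × 0.071 = 0.04686
Half-life = ln 2 / λ = 0.6931 / 0.04686 ≈ 14.79 years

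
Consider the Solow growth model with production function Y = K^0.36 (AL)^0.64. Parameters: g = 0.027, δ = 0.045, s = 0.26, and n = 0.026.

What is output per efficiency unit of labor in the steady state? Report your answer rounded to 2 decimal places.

y* ≈ 1.73

At the steady state, Δk = 0, so s·k^α = (n + g + δ)·k.
Rearranging, k^(1−α) = s / (n + g + δ).
k^0.64 = 0.26 / (0.026 + 0.027 + 0.045) = 0.26 / 0.098 = 2.6531
k* = 2.6531^(1/0.64) ≈ 4.5932
y* = (k*)^α = 4.5932^0.36 ≈ 1.7313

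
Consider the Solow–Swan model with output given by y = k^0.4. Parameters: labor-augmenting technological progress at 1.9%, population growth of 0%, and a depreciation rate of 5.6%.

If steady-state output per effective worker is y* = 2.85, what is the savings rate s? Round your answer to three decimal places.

s ≈ 0.361

At the steady state, Δk = 0, so s·k^α = (n + g + δ)·k.
Since y* = [s/(n + g + δ)]^(α/(1−α)), we have s/(n + g + δ) = (y*)^((1−α)/α) = 2.85^1.5 = 4.8114.
Therefore s = 4.8114 × (n + g + δ) = 4.8114 × 0.075 = 0.3609.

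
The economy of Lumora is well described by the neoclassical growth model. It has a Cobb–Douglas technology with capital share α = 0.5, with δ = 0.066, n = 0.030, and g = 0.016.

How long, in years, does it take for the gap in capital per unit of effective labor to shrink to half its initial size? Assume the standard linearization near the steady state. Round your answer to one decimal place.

Near the steady state the convergence rate is λ = (1 − α)(n + g + δ).
λ = (1 − 0.5) × 0.112 = 0.5 × 0.112 = 0.0560
Half-life = ln 2 / λ = 0.6931 / 0.0560 ≈ 12.38 years

t_½ ≈ 12.4 years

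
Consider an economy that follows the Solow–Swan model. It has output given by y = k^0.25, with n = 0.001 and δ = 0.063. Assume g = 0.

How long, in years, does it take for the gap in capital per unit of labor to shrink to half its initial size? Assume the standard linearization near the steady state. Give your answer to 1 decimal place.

about 14.4 years

Near the steady state the convergence rate is λ = (1 − α)(n + δ).
λ = (1 − 0.25) × 0.064 = 0.75 × 0.064 = 0.0480
Half-life = ln 2 / λ = 0.6931 / 0.0480 ≈ 14.44 years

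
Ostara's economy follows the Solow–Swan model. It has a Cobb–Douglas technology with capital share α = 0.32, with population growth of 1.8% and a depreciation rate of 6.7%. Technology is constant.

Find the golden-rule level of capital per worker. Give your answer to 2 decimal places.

k_gold ≈ 7.03

The golden rule sets f'(k) = n + δ, i.e. α·k^(α−1) = n + δ.
So k^(1−α) = α / (n + δ) = 0.32 / 0.085 = 3.7647.
k_gold = 3.7647^(1/0.68) ≈ 7.0253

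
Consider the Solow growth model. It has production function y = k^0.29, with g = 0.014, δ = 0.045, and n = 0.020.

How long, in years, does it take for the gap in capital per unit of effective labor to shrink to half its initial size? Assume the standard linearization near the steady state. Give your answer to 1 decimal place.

Near the steady state the convergence rate is λ = (1 − α)(n + g + δ).
λ = (1 − 0.29) × 0.079 = 0.71 × 0.079 = 0.05609
Half-life = ln 2 / λ = 0.6931 / 0.05609 ≈ 12.36 years

about 12.4 years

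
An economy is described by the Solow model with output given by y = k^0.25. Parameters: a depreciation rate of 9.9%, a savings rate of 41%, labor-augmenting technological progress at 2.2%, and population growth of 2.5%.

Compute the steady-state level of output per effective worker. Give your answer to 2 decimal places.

At the steady state, Δk = 0, so s·k^α = (n + g + δ)·k.
Rearranging, k^(1−α) = s / (n + g + δ).
k^0.75 = 0.41 / (0.025 + 0.022 + 0.099) = 0.41 / 0.146 = 2.8082
k* = 2.8082^(1/0.75) ≈ 3.9619
y* = (k*)^α = 3.9619^0.25 ≈ 1.4108

y* = 1.41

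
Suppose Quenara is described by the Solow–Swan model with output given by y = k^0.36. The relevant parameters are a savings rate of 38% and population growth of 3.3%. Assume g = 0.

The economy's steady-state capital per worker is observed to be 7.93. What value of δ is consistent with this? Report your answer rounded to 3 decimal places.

δ ≈ 0.068

At the steady state, Δk = 0, so s·k^α = (n + δ)·k.
So s / (n + δ) = (k*)^(1−α) = 7.93^0.64 = 3.7630.
Therefore n + δ = s / 3.7630 = 0.38 / 3.7630 = 0.1010, so δ = 0.1010 − 0.033 = 0.0680.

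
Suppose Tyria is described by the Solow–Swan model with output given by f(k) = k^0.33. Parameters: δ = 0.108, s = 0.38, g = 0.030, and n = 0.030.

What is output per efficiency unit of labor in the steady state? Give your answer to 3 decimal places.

y* ≈ 1.495

In steady state, investment equals break-even investment: s·k^α = (n + g + δ)·k.
Rearranging, k^(1−α) = s / (n + g + δ).
k^0.67 = 0.38 / (0.030 + 0.030 + 0.108) = 0.38 / 0.168 = 2.2619
k* = 2.2619^(1/0.67) ≈ 3.3812
y* = (k*)^α = 3.3812^0.33 ≈ 1.4948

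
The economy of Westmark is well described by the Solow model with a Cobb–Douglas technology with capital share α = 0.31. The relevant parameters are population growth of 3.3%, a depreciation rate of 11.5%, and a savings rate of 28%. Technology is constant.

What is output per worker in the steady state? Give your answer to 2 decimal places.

y* = 1.33

In steady state, investment equals break-even investment: s·k^α = (n + δ)·k.
Rearranging, k^(1−α) = s / (n + δ).
k^0.69 = 0.28 / (0.033 + 0.115) = 0.28 / 0.148 = 1.8919
k* = 1.8919^(1/0.69) ≈ 2.5194
y* = (k*)^α = 2.5194^0.31 ≈ 1.3317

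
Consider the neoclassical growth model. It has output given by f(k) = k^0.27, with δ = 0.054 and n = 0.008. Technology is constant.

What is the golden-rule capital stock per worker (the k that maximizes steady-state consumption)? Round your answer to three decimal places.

The golden rule sets f'(k) = n + δ, i.e. α·k^(α−1) = n + δ.
So k^(1−α) = α / (n + δ) = 0.27 / 0.062 = 4.3548.
k_gold = 4.3548^(1/0.73) ≈ 7.5041

k_gold ≈ 7.504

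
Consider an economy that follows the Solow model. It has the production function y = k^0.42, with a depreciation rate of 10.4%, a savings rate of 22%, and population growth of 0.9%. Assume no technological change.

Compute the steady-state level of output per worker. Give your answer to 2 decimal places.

In steady state, investment equals break-even investment: s·k^α = (n + δ)·k.
Dividing both sides by k: k^(1−α) = s / (n + δ).
k^0.58 = 0.22 / (0.009 + 0.104) = 0.22 / 0.113 = 1.9469
k* = 1.9469^(1/0.58) ≈ 3.1540
y* = (k*)^α = 3.1540^0.42 ≈ 1.6200

y* = 1.62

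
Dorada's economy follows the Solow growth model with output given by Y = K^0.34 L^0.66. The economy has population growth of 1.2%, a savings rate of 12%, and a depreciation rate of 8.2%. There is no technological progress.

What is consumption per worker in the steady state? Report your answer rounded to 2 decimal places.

In steady state, investment equals break-even investment: s·k^α = (n + δ)·k.
Rearranging, k^(1−α) = s / (n + δ).
k^0.66 = 0.12 / (0.012 + 0.082) = 0.12 / 0.094 = 1.2766
k* = 1.2766^(1/0.66) ≈ 1.4477
y* = (k*)^α = 1.4477^0.34 ≈ 1.1340
c* = (1 − s)·y* = (1 − 0.12) × 1.1340 ≈ 0.9979

c* = 1.00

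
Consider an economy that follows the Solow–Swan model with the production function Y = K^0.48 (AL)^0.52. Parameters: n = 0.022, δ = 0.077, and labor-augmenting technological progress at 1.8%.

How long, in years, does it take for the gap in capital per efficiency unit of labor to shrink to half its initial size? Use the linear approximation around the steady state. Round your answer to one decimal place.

Near the steady state the convergence rate is λ = (1 − α)(n + g + δ).
λ = (1 − 0.48) × 0.117 = 0.52 × 0.117 = 0.06084
Half-life = ln 2 / λ = 0.6931 / 0.06084 ≈ 11.39 years

t_½ ≈ 11.4 years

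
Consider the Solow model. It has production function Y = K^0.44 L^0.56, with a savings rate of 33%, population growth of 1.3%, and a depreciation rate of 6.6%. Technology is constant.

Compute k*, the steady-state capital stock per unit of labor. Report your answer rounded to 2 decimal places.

k* = 12.84

At the steady state, Δk = 0, so s·k^α = (n + δ)·k.
Rearranging, k^(1−α) = s / (n + δ).
k^0.56 = 0.33 / (0.013 + 0.066) = 0.33 / 0.079 = 4.1772
k* = 4.1772^(1/0.56) ≈ 12.8447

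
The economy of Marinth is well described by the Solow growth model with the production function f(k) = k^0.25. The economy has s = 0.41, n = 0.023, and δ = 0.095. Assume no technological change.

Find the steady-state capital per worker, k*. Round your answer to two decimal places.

In steady state, investment equals break-even investment: s·k^α = (n + δ)·k.
Dividing both sides by k: k^(1−α) = s / (n + δ).
k^0.75 = 0.41 / (0.023 + 0.095) = 0.41 / 0.118 = 3.4746
k* = 3.4746^(1/0.75) ≈ 5.2627

k* ≈ 5.26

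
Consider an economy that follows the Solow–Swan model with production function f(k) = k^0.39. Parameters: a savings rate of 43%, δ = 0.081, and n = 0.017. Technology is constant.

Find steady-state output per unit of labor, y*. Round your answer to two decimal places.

In steady state, investment equals break-even investment: s·k^α = (n + δ)·k.
Rearranging, k^(1−α) = s / (n + δ).
k^0.61 = 0.43 / (0.017 + 0.081) = 0.43 / 0.098 = 4.3878
k* = 4.3878^(1/0.61) ≈ 11.2944
y* = (k*)^α = 11.2944^0.39 ≈ 2.5740

y* ≈ 2.57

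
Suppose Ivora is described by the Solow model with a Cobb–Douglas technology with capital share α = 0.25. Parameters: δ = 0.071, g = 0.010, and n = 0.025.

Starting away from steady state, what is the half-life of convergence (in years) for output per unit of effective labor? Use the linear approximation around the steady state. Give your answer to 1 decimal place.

Near the steady state the convergence rate is λ = (1 − α)(n + g + δ).
λ = (1 − 0.25) × 0.106 = 0.75 × 0.106 = 0.0795
Half-life = ln 2 / λ = 0.6931 / 0.0795 ≈ 8.72 years

about 8.7 years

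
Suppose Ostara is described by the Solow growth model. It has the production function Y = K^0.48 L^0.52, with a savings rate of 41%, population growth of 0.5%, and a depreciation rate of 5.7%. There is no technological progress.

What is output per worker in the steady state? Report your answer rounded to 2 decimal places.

At the steady state, Δk = 0, so s·k^α = (n + δ)·k.
Rearranging, k^(1−α) = s / (n + δ).
k^0.52 = 0.41 / (0.005 + 0.057) = 0.41 / 0.062 = 6.6129
k* = 6.6129^(1/0.52) ≈ 37.8161
y* = (k*)^α = 37.8161^0.48 ≈ 5.7185

y* = 5.72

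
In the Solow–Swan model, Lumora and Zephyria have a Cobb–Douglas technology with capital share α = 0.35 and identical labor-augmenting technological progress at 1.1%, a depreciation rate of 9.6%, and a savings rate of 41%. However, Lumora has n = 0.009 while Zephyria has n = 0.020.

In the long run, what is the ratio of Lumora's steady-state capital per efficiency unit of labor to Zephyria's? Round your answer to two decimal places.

Steady-state k* = [s/(n + g + δ)]^(1/(1−α)), so the ratio is [ (s_L/(n + g + δ)_L) / (s_Z/(n + g + δ)_Z) ]^1.5385.
s_L/(n + g + δ)_L = 0.41/0.116 = 3.5345; s_Z/(n + g + δ)_Z = 0.41/0.127 = 3.2283.
Ratio = (3.5345/3.2283)^1.5385 = 1.0948^1.5385 ≈ 1.1495

ratio ≈ 1.15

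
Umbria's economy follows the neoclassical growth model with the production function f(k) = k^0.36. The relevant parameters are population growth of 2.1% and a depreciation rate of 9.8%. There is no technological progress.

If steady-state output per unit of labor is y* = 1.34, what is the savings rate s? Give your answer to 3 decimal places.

s ≈ 0.200

At the steady state, Δk = 0, so s·k^α = (n + δ)·k.
Since y* = [s/(n + δ)]^(α/(1−α)), we have s/(n + δ) = (y*)^((1−α)/α) = 1.34^1.7778 = 1.6825.
Therefore s = 1.6825 × (n + δ) = 1.6825 × 0.119 = 0.2002.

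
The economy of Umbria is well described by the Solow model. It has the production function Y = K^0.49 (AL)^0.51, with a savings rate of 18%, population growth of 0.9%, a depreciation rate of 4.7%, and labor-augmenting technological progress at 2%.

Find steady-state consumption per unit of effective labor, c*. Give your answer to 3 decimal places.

In steady state, investment equals break-even investment: s·k^α = (n + g + δ)·k.
Dividing both sides by k: k^(1−α) = s / (n + g + δ).
k^0.51 = 0.18 / (0.009 + 0.020 + 0.047) = 0.18 / 0.076 = 2.3684
k* = 2.3684^(1/0.51) ≈ 5.4228
y* = (k*)^α = 5.4228^0.49 ≈ 2.2897
c* = (1 − s)·y* = (1 − 0.18) × 2.2897 ≈ 1.8776

c* ≈ 1.878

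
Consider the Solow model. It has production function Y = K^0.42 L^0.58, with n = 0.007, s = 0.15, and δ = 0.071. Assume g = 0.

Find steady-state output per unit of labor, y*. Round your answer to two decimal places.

In steady state, investment equals break-even investment: s·k^α = (n + δ)·k.
Dividing both sides by k: k^(1−α) = s / (n + δ).
k^0.58 = 0.15 / (0.007 + 0.071) = 0.15 / 0.078 = 1.9231
k* = 1.9231^(1/0.58) ≈ 3.0879
y* = (k*)^α = 3.0879^0.42 ≈ 1.6057

y* ≈ 1.61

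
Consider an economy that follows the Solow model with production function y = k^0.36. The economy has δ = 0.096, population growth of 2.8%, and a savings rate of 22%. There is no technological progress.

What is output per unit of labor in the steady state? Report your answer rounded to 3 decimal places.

y* = 1.381

In steady state, investment equals break-even investment: s·k^α = (n + δ)·k.
Rearranging, k^(1−α) = s / (n + δ).
k^0.64 = 0.22 / (0.028 + 0.096) = 0.22 / 0.124 = 1.7742
k* = 1.7742^(1/0.64) ≈ 2.4494
y* = (k*)^α = 2.4494^0.36 ≈ 1.3806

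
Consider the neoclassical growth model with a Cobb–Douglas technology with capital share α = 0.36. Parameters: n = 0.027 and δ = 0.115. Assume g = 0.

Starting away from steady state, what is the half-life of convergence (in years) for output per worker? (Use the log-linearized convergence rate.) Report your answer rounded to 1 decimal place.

Near the steady state the convergence rate is λ = (1 − α)(n + δ).
λ = (1 − 0.36) × 0.142 = 0.64 × 0.142 = 0.09088
Half-life = ln 2 / λ = 0.6931 / 0.09088 ≈ 7.63 years

t_½ ≈ 7.6 years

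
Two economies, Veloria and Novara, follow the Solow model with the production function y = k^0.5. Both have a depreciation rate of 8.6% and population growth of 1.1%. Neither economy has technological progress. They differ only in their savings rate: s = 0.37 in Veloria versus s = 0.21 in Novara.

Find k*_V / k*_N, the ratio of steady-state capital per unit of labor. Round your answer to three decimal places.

ratio ≈ 3.104

Steady-state k* = [s/(n + δ)]^(1/(1−α)), so the ratio is [ (s_V/(n + δ)_V) / (s_N/(n + δ)_N) ]^2.
s_V/(n + δ)_V = 0.37/0.097 = 3.8144; s_N/(n + δ)_N = 0.21/0.097 = 2.1649.
Ratio = (3.8144/2.1649)^2 = 1.7619^2 ≈ 3.1043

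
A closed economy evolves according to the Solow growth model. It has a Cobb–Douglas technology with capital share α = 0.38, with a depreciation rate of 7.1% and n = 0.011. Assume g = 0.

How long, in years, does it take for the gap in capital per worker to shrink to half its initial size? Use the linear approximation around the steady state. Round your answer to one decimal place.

t_½ ≈ 13.6 years

Near the steady state the convergence rate is λ = (1 − α)(n + δ).
λ = (1 − 0.38) × 0.082 = 0.62 × 0.082 = 0.05084
Half-life = ln 2 / λ = 0.6931 / 0.05084 ≈ 13.63 years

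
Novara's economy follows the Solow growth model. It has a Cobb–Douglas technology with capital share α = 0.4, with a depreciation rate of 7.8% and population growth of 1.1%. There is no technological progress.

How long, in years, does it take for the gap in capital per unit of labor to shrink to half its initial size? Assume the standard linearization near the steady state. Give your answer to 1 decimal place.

Near the steady state the convergence rate is λ = (1 − α)(n + δ).
λ = (1 − 0.4) × 0.089 = 0.6 × 0.089 = 0.0534
Half-life = ln 2 / λ = 0.6931 / 0.0534 ≈ 12.98 years

half-life ≈ 13.0 years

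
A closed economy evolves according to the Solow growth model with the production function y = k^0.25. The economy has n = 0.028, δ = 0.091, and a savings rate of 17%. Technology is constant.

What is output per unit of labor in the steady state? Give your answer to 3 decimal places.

y* ≈ 1.126

Steady state requires s·f(k) = (n + δ)·k, i.e. s·k^α = (n + δ)·k.
Dividing both sides by k: k^(1−α) = s / (n + δ).
k^0.75 = 0.17 / (0.028 + 0.091) = 0.17 / 0.119 = 1.4286
k* = 1.4286^(1/0.75) ≈ 1.6090
y* = (k*)^α = 1.6090^0.25 ≈ 1.1263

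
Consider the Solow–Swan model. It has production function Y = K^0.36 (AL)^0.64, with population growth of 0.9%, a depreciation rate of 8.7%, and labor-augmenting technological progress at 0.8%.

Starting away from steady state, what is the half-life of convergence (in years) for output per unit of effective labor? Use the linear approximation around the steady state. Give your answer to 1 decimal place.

Near the steady state the convergence rate is λ = (1 − α)(n + g + δ).
λ = (1 − 0.36) × 0.104 = 0.64 × 0.104 = 0.06656
Half-life = ln 2 / λ = 0.6931 / 0.06656 ≈ 10.41 years

t_½ ≈ 10.4 years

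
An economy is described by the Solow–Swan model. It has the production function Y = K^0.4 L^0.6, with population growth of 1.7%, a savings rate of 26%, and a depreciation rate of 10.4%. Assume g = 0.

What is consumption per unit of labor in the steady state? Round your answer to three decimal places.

c* ≈ 1.232

Steady state requires s·f(k) = (n + δ)·k, i.e. s·k^α = (n + δ)·k.
Rearranging, k^(1−α) = s / (n + δ).
k^0.6 = 0.26 / (0.017 + 0.104) = 0.26 / 0.121 = 2.1488
k* = 2.1488^(1/0.6) ≈ 3.5782
y* = (k*)^α = 3.5782^0.4 ≈ 1.6652
c* = (1 − s)·y* = (1 − 0.26) × 1.6652 ≈ 1.2322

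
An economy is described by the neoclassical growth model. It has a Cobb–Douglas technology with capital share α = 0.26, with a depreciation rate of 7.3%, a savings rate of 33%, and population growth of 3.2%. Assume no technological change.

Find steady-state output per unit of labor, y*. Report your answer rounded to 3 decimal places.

Steady state requires s·f(k) = (n + δ)·k, i.e. s·k^α = (n + δ)·k.
Dividing both sides by k: k^(1−α) = s / (n + δ).
k^0.74 = 0.33 / (0.032 + 0.073) = 0.33 / 0.105 = 3.1429
k* = 3.1429^(1/0.74) ≈ 4.6997
y* = (k*)^α = 4.6997^0.26 ≈ 1.4953

y* = 1.495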